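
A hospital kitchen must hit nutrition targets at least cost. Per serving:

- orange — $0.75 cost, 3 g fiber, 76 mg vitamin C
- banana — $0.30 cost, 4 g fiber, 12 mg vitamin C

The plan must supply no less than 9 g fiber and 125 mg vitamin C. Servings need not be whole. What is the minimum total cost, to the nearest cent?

orange only: max(9/3, 125/76) = 3 servings → $2.25.
banana only: max(9/4, 125/12) = 10.42 servings → $3.12.
orange + banana with both tight: 1.463 servings and 1.153 servings → $1.44.
The minimum over all feasible corners is $1.44.

$1.44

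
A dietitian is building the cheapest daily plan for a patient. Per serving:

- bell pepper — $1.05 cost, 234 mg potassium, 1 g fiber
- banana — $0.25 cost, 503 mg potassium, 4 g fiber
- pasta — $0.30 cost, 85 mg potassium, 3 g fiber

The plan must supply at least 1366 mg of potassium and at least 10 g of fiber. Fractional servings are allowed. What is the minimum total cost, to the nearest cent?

$0.68

bell pepper only: max(1366/234, 10/1) = 10 servings → $10.50.
banana only: max(1366/503, 10/4) = 2.716 servings → $0.68.
pasta only: max(1366/85, 10/3) = 16.07 servings → $4.82.
bell pepper + banana with both tight: 1.002 servings and 2.249 servings → $1.61.
bell pepper + pasta with both tight: 5.264 servings and 1.579 servings → $6.00.
banana + pasta: the both-tight solution has a negative serving — not a feasible corner.
So the least-cost plan costs $0.68.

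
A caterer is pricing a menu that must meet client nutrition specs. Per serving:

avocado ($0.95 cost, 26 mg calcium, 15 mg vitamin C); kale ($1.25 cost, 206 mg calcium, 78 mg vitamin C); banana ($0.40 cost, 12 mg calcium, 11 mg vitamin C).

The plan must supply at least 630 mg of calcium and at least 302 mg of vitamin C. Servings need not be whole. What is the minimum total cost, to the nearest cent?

Compare the cost at each extreme point of the feasible region.
avocado only: max(630/26, 302/15) = 24.23 servings → $23.02.
kale only: max(630/206, 302/78) = 3.872 servings → $4.84.
banana only: max(630/12, 302/11) = 52.5 servings → $21.00.
avocado + kale with both tight: 12.31 servings and 1.505 servings → $13.57.
avocado + banana: the both-tight solution has a negative serving — not a feasible corner.
kale + banana with both tight: 2.486 servings and 9.829 servings → $7.04.
The minimum over all feasible corners is $4.84.

$4.84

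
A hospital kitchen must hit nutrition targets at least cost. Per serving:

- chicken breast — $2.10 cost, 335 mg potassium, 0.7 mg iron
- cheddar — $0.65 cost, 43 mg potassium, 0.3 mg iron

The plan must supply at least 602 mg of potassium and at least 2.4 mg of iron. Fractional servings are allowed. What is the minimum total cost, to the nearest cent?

$5.84

A basic optimal solution has at most two foods positive. Try each food alone and each pair with both targets met exactly.
chicken breast only: max(602/335, 2.4/0.7) = 3.429 servings → $7.20.
cheddar only: max(602/43, 2.4/0.3) = 14 servings → $9.10.
chicken breast + cheddar with both tight: 1.099 servings and 5.435 servings → $5.84.
So the least-cost plan costs $5.84.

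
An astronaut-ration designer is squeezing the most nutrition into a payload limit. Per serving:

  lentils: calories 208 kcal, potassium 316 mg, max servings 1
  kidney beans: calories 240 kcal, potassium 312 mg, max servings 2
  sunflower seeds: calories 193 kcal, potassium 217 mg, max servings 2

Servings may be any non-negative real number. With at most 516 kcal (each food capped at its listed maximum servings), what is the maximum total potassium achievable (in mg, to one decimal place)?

Potassium per kcal: lentils 1.519, kidney beans 1.3, sunflower seeds 1.124.
Take 1 serving of lentils: uses 208 kcal, +316.0 mg potassium (running total 316.0 mg).
Take 1.283 servings of kidney beans: uses 308 kcal, +400.4 mg potassium (running total 716.4 mg).
Greedy by best ratio exhausts the calories allowance optimally: 716.4 mg.

716.4 mg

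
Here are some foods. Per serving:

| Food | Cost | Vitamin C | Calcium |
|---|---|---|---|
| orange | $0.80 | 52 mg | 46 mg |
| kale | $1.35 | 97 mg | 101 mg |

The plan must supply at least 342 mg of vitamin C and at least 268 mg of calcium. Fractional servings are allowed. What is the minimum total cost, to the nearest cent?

$4.76

orange only: max(342/52, 268/46) = 6.577 servings → $5.26.
kale only: max(342/97, 268/101) = 3.526 servings → $4.76.
orange + kale with both targets exact would need a negative amount; discard.
The minimum over all feasible corners is $4.76.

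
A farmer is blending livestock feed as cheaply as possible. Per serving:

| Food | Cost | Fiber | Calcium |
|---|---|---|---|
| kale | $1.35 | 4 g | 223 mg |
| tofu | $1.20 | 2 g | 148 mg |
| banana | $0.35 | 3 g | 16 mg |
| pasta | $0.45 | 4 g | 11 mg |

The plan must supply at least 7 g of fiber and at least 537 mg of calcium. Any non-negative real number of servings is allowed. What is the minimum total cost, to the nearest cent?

$3.25

With two linear requirements the optimum uses one or two foods; enumerate the corners.
kale only: max(7/4, 537/223) = 2.408 servings → $3.25.
tofu only: max(7/2, 537/148) = 3.628 servings → $4.35.
banana only: max(7/3, 537/16) = 33.56 servings → $11.75.
pasta only: max(7/4, 537/11) = 48.82 servings → $21.97.
kale + tofu: intersection lies outside the first quadrant.
kale + banana with both targets exact would need a negative amount; discard.
kale + pasta: intersection lies outside the first quadrant.
tofu + banana: the both-tight solution has a negative serving — not a feasible corner.
tofu + pasta: the both-tight solution has a negative serving — not a feasible corner.
banana + pasta: the both-tight solution has a negative serving — not a feasible corner.
So the least-cost plan costs $3.25.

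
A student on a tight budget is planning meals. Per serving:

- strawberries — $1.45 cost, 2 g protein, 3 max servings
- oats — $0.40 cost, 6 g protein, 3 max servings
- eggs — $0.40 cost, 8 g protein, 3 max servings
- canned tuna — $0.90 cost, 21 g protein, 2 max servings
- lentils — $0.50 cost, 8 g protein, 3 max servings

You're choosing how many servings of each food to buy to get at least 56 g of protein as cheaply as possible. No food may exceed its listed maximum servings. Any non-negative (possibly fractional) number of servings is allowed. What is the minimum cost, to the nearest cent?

Cost per g of protein: canned tuna $0.0429, eggs $0.0500, lentils $0.0625, oats $0.0667, strawberries $0.7250.
Take 2 servings of canned tuna: +42.0 g protein for $1.80 (total $1.80, still need 14.0 g).
Take 1.75 servings of eggs: +14.0 g protein for $0.70 (total $2.50, still need 0.0 g).
Greedy by cheapest-per-g is optimal for a single linear constraint, so the minimum cost is $2.50.

$2.50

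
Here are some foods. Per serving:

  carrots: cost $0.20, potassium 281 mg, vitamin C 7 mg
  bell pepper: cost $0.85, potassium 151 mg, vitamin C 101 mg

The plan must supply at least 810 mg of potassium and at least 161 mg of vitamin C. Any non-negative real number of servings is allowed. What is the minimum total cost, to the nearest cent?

$1.65

Two binding constraints pin down two serving amounts, so the optimal mix uses at most two foods. The candidates are each food alone (scaled to the tighter of potassium/vitamin C) and each pair with both constraints tight.
carrots only: max(810/281, 161/7) = 23 servings → $4.60.
bell pepper only: max(810/151, 161/101) = 5.364 servings → $4.56.
carrots + bell pepper with both tight: 2.104 servings and 1.448 servings → $1.65.
Cheapest feasible corner: $1.65.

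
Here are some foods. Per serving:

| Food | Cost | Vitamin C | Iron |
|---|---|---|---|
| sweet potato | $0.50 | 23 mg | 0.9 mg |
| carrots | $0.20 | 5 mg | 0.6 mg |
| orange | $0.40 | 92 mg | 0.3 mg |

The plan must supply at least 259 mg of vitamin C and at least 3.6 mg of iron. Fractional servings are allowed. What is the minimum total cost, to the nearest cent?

Compare the cost at each extreme point of the feasible region.
sweet potato only: max(259/23, 3.6/0.9) = 11.26 servings → $5.63.
carrots only: max(259/5, 3.6/0.6) = 51.8 servings → $10.36.
orange only: max(259/92, 3.6/0.3) = 12 servings → $4.80.
sweet potato + carrots: intersection lies outside the first quadrant.
sweet potato + orange with both tight: 3.34 servings and 1.98 servings → $2.46.
carrots + orange with both tight: 4.721 servings and 2.559 servings → $1.97.
The minimum over all feasible corners is $1.97.

$1.97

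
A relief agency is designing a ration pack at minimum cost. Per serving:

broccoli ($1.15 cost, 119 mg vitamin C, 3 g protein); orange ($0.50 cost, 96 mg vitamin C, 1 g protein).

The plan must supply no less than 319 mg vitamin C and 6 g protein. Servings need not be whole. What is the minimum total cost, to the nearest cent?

broccoli only: max(319/119, 6/3) = 2.681 servings → $3.08.
orange only: max(319/96, 6/1) = 6 servings → $3.00.
broccoli + orange with both tight: 1.521 servings and 1.438 servings → $2.47.
The minimum over all feasible corners is $2.47.

$2.47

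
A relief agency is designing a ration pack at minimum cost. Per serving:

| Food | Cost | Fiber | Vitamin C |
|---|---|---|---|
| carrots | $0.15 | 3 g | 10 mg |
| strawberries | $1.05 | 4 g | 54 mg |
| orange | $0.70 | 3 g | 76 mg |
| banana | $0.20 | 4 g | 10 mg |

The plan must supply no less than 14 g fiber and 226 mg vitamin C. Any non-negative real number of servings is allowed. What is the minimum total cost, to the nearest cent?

$2.19

The cheapest plan sits at a corner of the feasible region — with two constraints it uses at most two foods.
carrots only: max(14/3, 226/10) = 22.6 servings → $3.39.
strawberries only: max(14/4, 226/54) = 4.185 servings → $4.39.
orange only: max(14/3, 226/76) = 4.667 servings → $3.27.
banana only: max(14/4, 226/10) = 22.6 servings → $4.52.
carrots + strawberries: intersection lies outside the first quadrant.
carrots + orange with both tight: 1.949 servings and 2.717 servings → $2.19.
carrots + banana: the both-tight solution has a negative serving — not a feasible corner.
strawberries + orange with both tight: 2.718 servings and 1.042 servings → $3.58.
strawberries + banana with both targets exact would need a negative amount; discard.
orange + banana with both tight: 2.788 servings and 1.409 servings → $2.23.
So the least-cost plan costs $2.19.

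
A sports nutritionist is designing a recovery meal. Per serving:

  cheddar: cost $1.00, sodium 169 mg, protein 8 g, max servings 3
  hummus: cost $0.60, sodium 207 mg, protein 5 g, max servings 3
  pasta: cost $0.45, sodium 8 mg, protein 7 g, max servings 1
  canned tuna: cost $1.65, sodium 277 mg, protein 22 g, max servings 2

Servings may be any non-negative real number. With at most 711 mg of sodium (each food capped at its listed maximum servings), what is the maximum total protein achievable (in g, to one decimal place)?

58.1 g

Protein per mg sodium: pasta 0.875, canned tuna 0.07942, cheddar 0.04734, hummus 0.02415.
Take 1 serving of pasta: uses 8 mg sodium, +7.0 g protein (running total 7.0 g).
Take 2 servings of canned tuna: uses 554 mg sodium, +44.0 g protein (running total 51.0 g).
Take 0.8817 servings of cheddar: uses 149 mg sodium, +7.1 g protein (running total 58.1 g).
Filling greedily by protein-per-mg sodium is optimal for one linear limit, giving 58.1 g.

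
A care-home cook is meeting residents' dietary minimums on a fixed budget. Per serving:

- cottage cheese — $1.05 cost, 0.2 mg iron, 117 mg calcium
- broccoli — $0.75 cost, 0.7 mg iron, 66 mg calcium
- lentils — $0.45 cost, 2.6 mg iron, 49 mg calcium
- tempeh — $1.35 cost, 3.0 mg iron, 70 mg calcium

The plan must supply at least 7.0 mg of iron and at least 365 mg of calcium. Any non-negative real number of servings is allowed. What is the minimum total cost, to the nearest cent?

Check every corner: each single food scaled to meet both minima, and each pair solved so both constraints bind.
cottage cheese only: max(7.0/0.2, 365/117) = 35 servings → $36.75.
broccoli only: max(7.0/0.7, 365/66) = 10 servings → $7.50.
lentils only: max(7.0/2.6, 365/49) = 7.449 servings → $3.35.
tempeh only: max(7.0/3.0, 365/70) = 5.214 servings → $7.04.
cottage cheese + broccoli: the both-tight solution has a negative serving — not a feasible corner.
cottage cheese + lentils with both tight: 2.058 servings and 2.534 servings → $3.30.
cottage cheese + tempeh with both tight: 1.795 servings and 2.214 servings → $4.87.
broccoli + lentils with both tight: 4.414 servings and 1.504 servings → $3.99.
broccoli + tempeh with both tight: 4.06 servings and 1.386 servings → $4.92.
lentils + tempeh: the both-tight solution has a negative serving — not a feasible corner.
Cheapest feasible corner: $3.30.

$3.30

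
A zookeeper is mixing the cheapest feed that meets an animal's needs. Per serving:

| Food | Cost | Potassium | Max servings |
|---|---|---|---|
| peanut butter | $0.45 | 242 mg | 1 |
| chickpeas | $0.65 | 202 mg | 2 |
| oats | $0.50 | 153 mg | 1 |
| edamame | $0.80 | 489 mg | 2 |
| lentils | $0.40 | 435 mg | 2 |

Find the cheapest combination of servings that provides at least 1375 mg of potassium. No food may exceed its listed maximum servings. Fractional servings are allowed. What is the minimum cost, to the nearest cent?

$1.63

Cost per mg of potassium: lentils $0.0009, edamame $0.0016, peanut butter $0.0019, chickpeas $0.0032, oats $0.0033.
Take 2 servings of lentils: +870.0 mg potassium for $0.80 (total $0.80, still need 505.0 mg).
Take 1.033 servings of edamame: +505.0 mg potassium for $0.83 (total $1.63, still need 0.0 mg).
Filling from the cheapest source first is optimal under one linear minimum: $1.63.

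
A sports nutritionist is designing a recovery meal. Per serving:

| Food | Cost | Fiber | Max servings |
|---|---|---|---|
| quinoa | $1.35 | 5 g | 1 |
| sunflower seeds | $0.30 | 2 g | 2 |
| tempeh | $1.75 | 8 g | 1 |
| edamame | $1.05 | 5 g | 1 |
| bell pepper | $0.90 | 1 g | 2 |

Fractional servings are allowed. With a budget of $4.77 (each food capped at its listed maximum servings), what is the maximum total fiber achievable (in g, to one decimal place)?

Fiber per dollar: sunflower seeds 6.667, edamame 4.762, tempeh 4.571, quinoa 3.704, bell pepper 1.111.
Take 2 servings of sunflower seeds: spends $0.60, +4.0 g fiber (running total 4.0 g).
Take 1 serving of edamame: spends $1.05, +5.0 g fiber (running total 9.0 g).
Take 1 serving of tempeh: spends $1.75, +8.0 g fiber (running total 17.0 g).
Take 1 serving of quinoa: spends $1.35, +5.0 g fiber (running total 22.0 g).
Take 0.02222 servings of bell pepper: spends $0.02, +0.0 g fiber (running total 22.0 g).
Filling greedily by fiber-per-dollar is optimal for one linear limit, giving 22.0 g.

22.0 g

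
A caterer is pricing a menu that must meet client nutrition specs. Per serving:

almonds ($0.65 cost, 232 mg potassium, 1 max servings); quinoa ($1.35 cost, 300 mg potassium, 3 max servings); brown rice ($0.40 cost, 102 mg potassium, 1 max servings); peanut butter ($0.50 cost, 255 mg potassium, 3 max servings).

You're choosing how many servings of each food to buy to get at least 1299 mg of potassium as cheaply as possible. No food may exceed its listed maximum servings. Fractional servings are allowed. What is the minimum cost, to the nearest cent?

Cost per mg of potassium: peanut butter $0.0020, almonds $0.0028, brown rice $0.0039, quinoa $0.0045.
Take 3 servings of peanut butter: +765.0 mg potassium for $1.50 (total $1.50, still need 534.0 mg).
Take 1 serving of almonds: +232.0 mg potassium for $0.65 (total $2.15, still need 302.0 mg).
Take 1 serving of brown rice: +102.0 mg potassium for $0.40 (total $2.55, still need 200.0 mg).
Take 0.6667 servings of quinoa: +200.0 mg potassium for $0.90 (total $3.45, still need 0.0 mg).
Filling from the cheapest source first is optimal under one linear minimum: $3.45.

$3.45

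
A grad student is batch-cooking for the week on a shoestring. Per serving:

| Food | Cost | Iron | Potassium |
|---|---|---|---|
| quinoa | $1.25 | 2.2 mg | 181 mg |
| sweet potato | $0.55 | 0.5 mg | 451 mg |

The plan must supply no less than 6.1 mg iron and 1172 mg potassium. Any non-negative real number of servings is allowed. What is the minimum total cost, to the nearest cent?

A basic optimal solution has at most two foods positive. Try each food alone and each pair with both targets met exactly.
quinoa only: max(6.1/2.2, 1172/181) = 6.475 servings → $8.09.
sweet potato only: max(6.1/0.5, 1172/451) = 12.2 servings → $6.71.
quinoa + sweet potato with both tight: 2.401 servings and 1.635 servings → $3.90.
Cheapest feasible corner: $3.90.

$3.90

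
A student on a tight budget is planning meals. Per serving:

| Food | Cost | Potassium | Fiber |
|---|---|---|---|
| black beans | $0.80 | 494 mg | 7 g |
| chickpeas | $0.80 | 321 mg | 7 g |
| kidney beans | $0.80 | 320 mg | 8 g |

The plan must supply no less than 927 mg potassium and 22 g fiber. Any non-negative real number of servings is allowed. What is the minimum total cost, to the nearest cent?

Check every corner: each single food scaled to meet both minima, and each pair solved so both constraints bind.
black beans only: max(927/494, 22/7) = 3.143 servings → $2.51.
chickpeas only: max(927/321, 22/7) = 3.143 servings → $2.51.
kidney beans only: max(927/320, 22/8) = 2.897 servings → $2.32.
black beans + chickpeas with both targets exact would need a negative amount; discard.
black beans + kidney beans with both tight: 0.2196 servings and 2.558 servings → $2.22.
chickpeas + kidney beans with both tight: 1.146 servings and 1.747 servings → $2.31.
The minimum over all feasible corners is $2.22.

$2.22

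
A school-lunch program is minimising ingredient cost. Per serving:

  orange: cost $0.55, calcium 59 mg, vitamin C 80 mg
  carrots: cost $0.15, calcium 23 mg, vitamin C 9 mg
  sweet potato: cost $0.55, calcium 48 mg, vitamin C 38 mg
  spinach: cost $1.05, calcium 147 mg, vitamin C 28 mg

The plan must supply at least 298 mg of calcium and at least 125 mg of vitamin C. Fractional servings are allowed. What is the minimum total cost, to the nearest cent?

$1.97

Compare the cost at each extreme point of the feasible region.
orange only: max(298/59, 125/80) = 5.051 servings → $2.78.
carrots only: max(298/23, 125/9) = 13.89 servings → $2.08.
sweet potato only: max(298/48, 125/38) = 6.208 servings → $3.41.
spinach only: max(298/147, 125/28) = 4.464 servings → $4.69.
orange + carrots with both tight: 0.1474 servings and 12.58 servings → $1.97.
orange + sweet potato: the both-tight solution has a negative serving — not a feasible corner.
orange + spinach with both tight: 0.9924 servings and 1.629 servings → $2.26.
carrots + sweet potato with both tight: 12.05 servings and 0.4367 servings → $2.05.
carrots + spinach: the both-tight solution has a negative serving — not a feasible corner.
sweet potato + spinach with both tight: 2.365 servings and 1.255 servings → $2.62.
The minimum over all feasible corners is $1.97.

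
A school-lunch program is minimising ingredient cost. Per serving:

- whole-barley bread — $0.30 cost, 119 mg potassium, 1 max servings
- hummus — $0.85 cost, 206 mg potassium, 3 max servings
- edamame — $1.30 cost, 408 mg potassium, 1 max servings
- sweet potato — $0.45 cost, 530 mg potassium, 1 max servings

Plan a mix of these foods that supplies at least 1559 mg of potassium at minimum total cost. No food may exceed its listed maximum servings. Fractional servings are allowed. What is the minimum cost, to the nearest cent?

Cost per mg of potassium: sweet potato $0.0008, whole-barley bread $0.0025, edamame $0.0032, hummus $0.0041.
Take 1 serving of sweet potato: +530.0 mg potassium for $0.45 (total $0.45, still need 1029.0 mg).
Take 1 serving of whole-barley bread: +119.0 mg potassium for $0.30 (total $0.75, still need 910.0 mg).
Take 1 serving of edamame: +408.0 mg potassium for $1.30 (total $2.05, still need 502.0 mg).
Take 2.437 servings of hummus: +502.0 mg potassium for $2.07 (total $4.12, still need 0.0 mg).
Greedy by cheapest-per-mg is optimal for a single linear constraint, so the minimum cost is $4.12.

$4.12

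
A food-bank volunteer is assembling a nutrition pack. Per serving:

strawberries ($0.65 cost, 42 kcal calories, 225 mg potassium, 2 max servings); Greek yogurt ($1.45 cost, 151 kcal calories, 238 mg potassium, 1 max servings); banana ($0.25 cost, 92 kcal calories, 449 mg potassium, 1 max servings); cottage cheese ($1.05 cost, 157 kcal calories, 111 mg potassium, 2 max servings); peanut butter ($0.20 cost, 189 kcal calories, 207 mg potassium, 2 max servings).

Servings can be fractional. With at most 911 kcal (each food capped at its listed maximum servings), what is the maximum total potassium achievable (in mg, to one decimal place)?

Potassium per kcal: strawberries 5.357, banana 4.88, Greek yogurt 1.576, peanut butter 1.095, cottage cheese 0.707.
Take 2 servings of strawberries: uses 84 kcal, +450.0 mg potassium (running total 450.0 mg).
Take 1 serving of banana: uses 92 kcal, +449.0 mg potassium (running total 899.0 mg).
Take 1 serving of Greek yogurt: uses 151 kcal, +238.0 mg potassium (running total 1137.0 mg).
Take 2 servings of peanut butter: uses 378 kcal, +414.0 mg potassium (running total 1551.0 mg).
Take 1.312 servings of cottage cheese: uses 206 kcal, +145.6 mg potassium (running total 1696.6 mg).
Greedy by best ratio exhausts the calories allowance optimally: 1696.6 mg.

1696.6 mg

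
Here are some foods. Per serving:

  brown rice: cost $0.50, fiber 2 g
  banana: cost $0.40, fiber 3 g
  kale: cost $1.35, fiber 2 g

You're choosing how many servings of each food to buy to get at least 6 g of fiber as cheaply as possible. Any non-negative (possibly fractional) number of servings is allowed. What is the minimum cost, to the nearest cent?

$0.80

Cost per g of fiber: banana $0.1333, brown rice $0.2500, kale $0.6750.
With no serving limits, use only banana: 6 g / 3 g = 2 servings × $0.40 = $0.80.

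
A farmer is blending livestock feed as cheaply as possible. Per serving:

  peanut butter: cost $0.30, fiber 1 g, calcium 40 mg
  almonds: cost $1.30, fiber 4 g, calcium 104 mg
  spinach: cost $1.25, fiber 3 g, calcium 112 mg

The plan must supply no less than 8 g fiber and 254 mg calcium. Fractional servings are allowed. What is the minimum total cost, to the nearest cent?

$2.40

At the optimum either one food covers both requirements or two foods hit both targets exactly; no other combination can be cheaper.
peanut butter only: max(8/1, 254/40) = 8 servings → $2.40.
almonds only: max(8/4, 254/104) = 2.442 servings → $3.17.
spinach only: max(8/3, 254/112) = 2.667 servings → $3.33.
peanut butter + almonds with both tight: 3.286 servings and 1.179 servings → $2.52.
peanut butter + spinach: the both-tight solution has a negative serving — not a feasible corner.
almonds + spinach with both tight: 0.9853 servings and 1.353 servings → $2.97.
The minimum over all feasible corners is $2.40.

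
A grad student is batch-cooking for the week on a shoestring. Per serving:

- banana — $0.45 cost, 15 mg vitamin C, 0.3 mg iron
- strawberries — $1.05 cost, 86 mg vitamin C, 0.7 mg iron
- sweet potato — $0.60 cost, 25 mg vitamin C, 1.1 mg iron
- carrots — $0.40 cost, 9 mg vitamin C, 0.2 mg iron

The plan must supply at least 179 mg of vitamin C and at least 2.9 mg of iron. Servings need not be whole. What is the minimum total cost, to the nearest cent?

$2.66

An LP optimum is at a vertex; with two nutrient constraints at most two foods are used. Check each candidate.
banana only: max(179/15, 2.9/0.3) = 11.93 servings → $5.37.
strawberries only: max(179/86, 2.9/0.7) = 4.143 servings → $4.35.
sweet potato only: max(179/25, 2.9/1.1) = 7.16 servings → $4.30.
carrots only: max(179/9, 2.9/0.2) = 19.89 servings → $7.96.
banana + strawberries with both tight: 8.111 servings and 0.6667 servings → $4.35.
banana + sweet potato: intersection lies outside the first quadrant.
banana + carrots with both targets exact would need a negative amount; discard.
strawberries + sweet potato with both tight: 1.613 servings and 1.61 servings → $2.66.
strawberries + carrots with both tight: 0.8899 servings and 11.39 servings → $5.49.
sweet potato + carrots: the both-tight solution has a negative serving — not a feasible corner.
So the least-cost plan costs $2.66.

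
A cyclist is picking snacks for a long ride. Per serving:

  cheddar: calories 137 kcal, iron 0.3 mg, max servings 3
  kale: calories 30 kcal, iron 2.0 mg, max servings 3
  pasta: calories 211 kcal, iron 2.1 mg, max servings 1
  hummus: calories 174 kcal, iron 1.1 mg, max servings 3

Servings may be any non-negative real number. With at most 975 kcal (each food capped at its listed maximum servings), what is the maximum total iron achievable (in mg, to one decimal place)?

11.7 mg

Iron per kcal: kale 0.06667, pasta 0.009953, hummus 0.006322, cheddar 0.00219.
Take 3 servings of kale: uses 90 kcal, +6.0 mg iron (running total 6.0 mg).
Take 1 serving of pasta: uses 211 kcal, +2.1 mg iron (running total 8.1 mg).
Take 3 servings of hummus: uses 522 kcal, +3.3 mg iron (running total 11.4 mg).
Take 1.109 servings of cheddar: uses 152 kcal, +0.3 mg iron (running total 11.7 mg).
Greedy by best ratio exhausts the calories allowance optimally: 11.7 mg.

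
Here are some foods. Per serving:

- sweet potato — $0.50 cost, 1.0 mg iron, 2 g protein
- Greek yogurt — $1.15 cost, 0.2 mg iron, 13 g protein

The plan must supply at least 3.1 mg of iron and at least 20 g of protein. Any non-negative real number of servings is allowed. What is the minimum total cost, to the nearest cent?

Two binding constraints pin down two serving amounts, so the optimal mix uses at most two foods. The candidates are each food alone (scaled to the tighter of iron/protein) and each pair with both constraints tight.
sweet potato only: max(3.1/1.0, 20/2) = 10 servings → $5.00.
Greek yogurt only: max(3.1/0.2, 20/13) = 15.5 servings → $17.82.
sweet potato + Greek yogurt with both tight: 2.881 servings and 1.095 servings → $2.70.
So the least-cost plan costs $2.70.

$2.70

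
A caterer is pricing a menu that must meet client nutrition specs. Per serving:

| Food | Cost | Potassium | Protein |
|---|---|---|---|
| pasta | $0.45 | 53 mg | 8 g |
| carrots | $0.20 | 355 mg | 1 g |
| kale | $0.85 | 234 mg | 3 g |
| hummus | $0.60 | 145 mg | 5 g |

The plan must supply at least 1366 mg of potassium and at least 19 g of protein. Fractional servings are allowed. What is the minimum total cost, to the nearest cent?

$1.58

Two binding constraints pin down two serving amounts, so the optimal mix uses at most two foods. The candidates are each food alone (scaled to the tighter of potassium/protein) and each pair with both constraints tight.
pasta only: max(1366/53, 19/8) = 25.77 servings → $11.60.
carrots only: max(1366/355, 19/1) = 19 servings → $3.80.
kale only: max(1366/234, 19/3) = 6.333 servings → $5.38.
hummus only: max(1366/145, 19/5) = 9.421 servings → $5.65.
pasta + carrots with both tight: 1.93 servings and 3.56 servings → $1.58.
pasta + kale with both tight: 0.2032 servings and 5.792 servings → $5.01.
pasta + hummus with both targets exact would need a negative amount; discard.
carrots + kale with both targets exact would need a negative amount; discard.
carrots + hummus with both tight: 2.5 servings and 3.3 servings → $2.48.
kale + hummus with both tight: 5.544 servings and 0.4735 servings → $5.00.
Cheapest feasible corner: $1.58.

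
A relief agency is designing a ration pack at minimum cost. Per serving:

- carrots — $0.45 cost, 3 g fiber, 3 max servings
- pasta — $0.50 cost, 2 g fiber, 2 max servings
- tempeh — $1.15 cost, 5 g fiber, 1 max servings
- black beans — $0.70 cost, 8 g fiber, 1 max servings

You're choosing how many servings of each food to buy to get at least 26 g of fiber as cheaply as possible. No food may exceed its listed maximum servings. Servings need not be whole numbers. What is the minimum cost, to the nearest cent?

$4.20

Cost per g of fiber: black beans $0.0875, carrots $0.1500, tempeh $0.2300, pasta $0.2500.
Take 1 serving of black beans: +8.0 g fiber for $0.70 (total $0.70, still need 18.0 g).
Take 3 servings of carrots: +9.0 g fiber for $1.35 (total $2.05, still need 9.0 g).
Take 1 serving of tempeh: +5.0 g fiber for $1.15 (total $3.20, still need 4.0 g).
Take 2 servings of pasta: +4.0 g fiber for $1.00 (total $4.20, still need 0.0 g).
Filling from the cheapest source first is optimal under one linear minimum: $4.20.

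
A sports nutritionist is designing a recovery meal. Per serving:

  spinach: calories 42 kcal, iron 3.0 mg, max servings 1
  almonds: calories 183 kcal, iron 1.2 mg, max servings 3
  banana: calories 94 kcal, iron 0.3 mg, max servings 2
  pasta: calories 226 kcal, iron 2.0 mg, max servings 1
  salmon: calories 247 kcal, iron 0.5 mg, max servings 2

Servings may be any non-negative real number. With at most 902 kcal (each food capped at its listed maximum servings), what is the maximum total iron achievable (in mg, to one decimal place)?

8.9 mg

Iron per kcal: spinach 0.07143, pasta 0.00885, almonds 0.006557, banana 0.003191, salmon 0.002024.
Take 1 serving of spinach: uses 42 kcal, +3.0 mg iron (running total 3.0 mg).
Take 1 serving of pasta: uses 226 kcal, +2.0 mg iron (running total 5.0 mg).
Take 3 servings of almonds: uses 549 kcal, +3.6 mg iron (running total 8.6 mg).
Take 0.9043 servings of banana: uses 85 kcal, +0.3 mg iron (running total 8.9 mg).
Filling greedily by iron-per-kcal is optimal for one linear limit, giving 8.9 mg.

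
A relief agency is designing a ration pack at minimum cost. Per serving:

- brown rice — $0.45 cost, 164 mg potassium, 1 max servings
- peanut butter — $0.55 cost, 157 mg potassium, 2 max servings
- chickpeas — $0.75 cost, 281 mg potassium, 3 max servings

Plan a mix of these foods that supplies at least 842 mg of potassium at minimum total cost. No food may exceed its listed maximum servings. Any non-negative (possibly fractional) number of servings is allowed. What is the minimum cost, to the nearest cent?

$2.25

Cost per mg of potassium: chickpeas $0.0027, brown rice $0.0027, peanut butter $0.0035.
Take 2.996 servings of chickpeas: +842.0 mg potassium for $2.25 (total $2.25, still need 0.0 mg).
Greedy by cheapest-per-mg is optimal for a single linear constraint, so the minimum cost is $2.25.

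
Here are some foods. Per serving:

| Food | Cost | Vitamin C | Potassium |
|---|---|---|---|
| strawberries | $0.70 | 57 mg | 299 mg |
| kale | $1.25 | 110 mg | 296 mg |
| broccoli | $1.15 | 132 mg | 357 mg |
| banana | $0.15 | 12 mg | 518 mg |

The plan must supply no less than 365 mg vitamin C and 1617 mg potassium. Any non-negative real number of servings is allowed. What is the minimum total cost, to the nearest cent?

With two linear requirements the optimum uses one or two foods; enumerate the corners.
strawberries only: max(365/57, 1617/299) = 6.404 servings → $4.48.
kale only: max(365/110, 1617/296) = 5.463 servings → $6.83.
broccoli only: max(365/132, 1617/357) = 4.529 servings → $5.21.
banana only: max(365/12, 1617/518) = 30.42 servings → $4.56.
strawberries + kale with both tight: 4.359 servings and 1.059 servings → $4.38.
strawberries + broccoli with both tight: 4.349 servings and 0.8874 servings → $4.06.
strawberries + banana with both targets exact would need a negative amount; discard.
kale + broccoli: the both-tight solution has a negative serving — not a feasible corner.
kale + banana with both tight: 3.176 servings and 1.307 servings → $4.17.
broccoli + banana with both tight: 2.647 servings and 1.297 servings → $3.24.
Cheapest feasible corner: $3.24.

$3.24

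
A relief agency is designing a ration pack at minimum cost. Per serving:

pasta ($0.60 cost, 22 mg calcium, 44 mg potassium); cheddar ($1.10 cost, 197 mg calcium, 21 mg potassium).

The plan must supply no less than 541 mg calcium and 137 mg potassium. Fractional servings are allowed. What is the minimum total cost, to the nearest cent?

This is a tiny linear program; its minimum lies at a vertex of the feasible set. List the vertices and price them.
pasta only: max(541/22, 137/44) = 24.59 servings → $14.75.
cheddar only: max(541/197, 137/21) = 6.524 servings → $7.18.
pasta + cheddar with both tight: 1.904 servings and 2.534 servings → $3.93.
So the least-cost plan costs $3.93.

$3.93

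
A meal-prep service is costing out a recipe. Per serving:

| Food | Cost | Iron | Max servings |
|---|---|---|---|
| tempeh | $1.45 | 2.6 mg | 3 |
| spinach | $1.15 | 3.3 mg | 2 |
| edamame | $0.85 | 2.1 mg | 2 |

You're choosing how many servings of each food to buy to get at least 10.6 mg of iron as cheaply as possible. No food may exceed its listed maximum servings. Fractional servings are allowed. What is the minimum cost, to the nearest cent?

Cost per mg of iron: spinach $0.3485, edamame $0.4048, tempeh $0.5577.
Take 2 servings of spinach: +6.6 mg iron for $2.30 (total $2.30, still need 4.0 mg).
Take 1.905 servings of edamame: +4.0 mg iron for $1.62 (total $3.92, still need 0.0 mg).
Filling from the cheapest source first is optimal under one linear minimum: $3.92.

$3.92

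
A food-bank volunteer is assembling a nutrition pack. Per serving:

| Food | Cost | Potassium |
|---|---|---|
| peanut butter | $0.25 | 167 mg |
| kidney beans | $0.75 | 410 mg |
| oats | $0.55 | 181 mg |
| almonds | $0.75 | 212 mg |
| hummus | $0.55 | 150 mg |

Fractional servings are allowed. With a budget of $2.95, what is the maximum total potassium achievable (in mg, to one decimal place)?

Potassium per dollar: peanut butter 668, kidney beans 546.7, oats 329.1, almonds 282.7, hummus 272.7.
With no serving limits, spend the whole cost allowance on peanut butter: $2.95 / $0.25 × 167 mg = 1970.6 mg.

1970.6 mg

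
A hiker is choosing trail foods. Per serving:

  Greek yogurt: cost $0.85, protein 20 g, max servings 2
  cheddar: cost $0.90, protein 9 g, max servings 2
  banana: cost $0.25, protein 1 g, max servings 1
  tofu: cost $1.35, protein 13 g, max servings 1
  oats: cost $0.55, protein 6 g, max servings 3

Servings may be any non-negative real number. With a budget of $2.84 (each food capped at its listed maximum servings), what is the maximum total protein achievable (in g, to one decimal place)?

Protein per dollar: Greek yogurt 23.53, oats 10.91, cheddar 10, tofu 9.63, banana 4.
Take 2 servings of Greek yogurt: spends $1.70, +40.0 g protein (running total 40.0 g).
Take 2.073 servings of oats: spends $1.14, +12.4 g protein (running total 52.4 g).
Filling greedily by protein-per-dollar is optimal for one linear limit, giving 52.4 g.

52.4 g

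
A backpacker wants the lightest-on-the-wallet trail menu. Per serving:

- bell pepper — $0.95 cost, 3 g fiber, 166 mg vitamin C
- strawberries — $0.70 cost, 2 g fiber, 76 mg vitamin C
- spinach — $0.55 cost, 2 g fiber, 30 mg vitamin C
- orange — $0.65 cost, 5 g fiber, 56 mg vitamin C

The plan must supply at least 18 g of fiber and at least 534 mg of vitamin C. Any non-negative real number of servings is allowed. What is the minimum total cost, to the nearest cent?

Two binding constraints pin down two serving amounts, so the optimal mix uses at most two foods. The candidates are each food alone (scaled to the tighter of fiber/vitamin C) and each pair with both constraints tight.
bell pepper only: max(18/3, 534/166) = 6 servings → $5.70.
strawberries only: max(18/2, 534/76) = 9 servings → $6.30.
spinach only: max(18/2, 534/30) = 17.8 servings → $9.79.
orange only: max(18/5, 534/56) = 9.536 servings → $6.20.
bell pepper + strawberries: the both-tight solution has a negative serving — not a feasible corner.
bell pepper + spinach with both tight: 2.182 servings and 5.727 servings → $5.22.
bell pepper + orange with both tight: 2.511 servings and 2.094 servings → $3.75.
strawberries + spinach with both tight: 5.739 servings and 3.261 servings → $5.81.
strawberries + orange with both tight: 6.201 servings and 1.119 servings → $5.07.
spinach + orange: the both-tight solution has a negative serving — not a feasible corner.
The minimum over all feasible corners is $3.75.

$3.75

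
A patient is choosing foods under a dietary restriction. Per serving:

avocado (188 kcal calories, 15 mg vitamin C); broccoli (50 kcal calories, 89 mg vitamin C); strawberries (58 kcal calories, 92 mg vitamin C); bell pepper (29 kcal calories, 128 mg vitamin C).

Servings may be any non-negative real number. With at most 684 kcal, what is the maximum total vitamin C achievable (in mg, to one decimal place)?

Vitamin C per kcal: bell pepper 4.414, broccoli 1.78, strawberries 1.586, avocado 0.07979.
With no serving limits, spend the whole calories allowance on bell pepper: 684 kcal / 29 kcal × 128 mg = 3019.0 mg.

3019.0 mg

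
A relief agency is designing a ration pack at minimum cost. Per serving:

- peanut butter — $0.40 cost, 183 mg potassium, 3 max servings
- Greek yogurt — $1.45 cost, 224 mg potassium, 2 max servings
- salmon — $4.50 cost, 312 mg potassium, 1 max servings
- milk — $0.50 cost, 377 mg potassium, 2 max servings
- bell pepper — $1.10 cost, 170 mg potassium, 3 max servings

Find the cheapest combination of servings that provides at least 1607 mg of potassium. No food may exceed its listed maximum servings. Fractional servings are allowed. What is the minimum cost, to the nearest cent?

$4.17

Cost per mg of potassium: milk $0.0013, peanut butter $0.0022, bell pepper $0.0065, Greek yogurt $0.0065, salmon $0.0144.
Take 2 servings of milk: +754.0 mg potassium for $1.00 (total $1.00, still need 853.0 mg).
Take 3 servings of peanut butter: +549.0 mg potassium for $1.20 (total $2.20, still need 304.0 mg).
Take 1.788 servings of bell pepper: +304.0 mg potassium for $1.97 (total $4.17, still need 0.0 mg).
Greedy by cheapest-per-mg is optimal for a single linear constraint, so the minimum cost is $4.17.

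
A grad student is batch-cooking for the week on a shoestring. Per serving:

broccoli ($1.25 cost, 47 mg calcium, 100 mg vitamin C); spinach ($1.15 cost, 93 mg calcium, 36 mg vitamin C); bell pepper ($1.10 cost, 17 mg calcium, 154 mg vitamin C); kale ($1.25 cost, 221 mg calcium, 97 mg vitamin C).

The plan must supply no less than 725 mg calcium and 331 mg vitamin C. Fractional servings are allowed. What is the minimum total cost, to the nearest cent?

$4.19

Two binding constraints pin down two serving amounts, so the optimal mix uses at most two foods. The candidates are each food alone (scaled to the tighter of calcium/vitamin C) and each pair with both constraints tight.
broccoli only: max(725/47, 331/100) = 15.43 servings → $19.28.
spinach only: max(725/93, 331/36) = 9.194 servings → $10.57.
bell pepper only: max(725/17, 331/154) = 42.65 servings → $46.91.
kale only: max(725/221, 331/97) = 3.412 servings → $4.27.
broccoli + spinach with both tight: 0.6155 servings and 7.485 servings → $9.38.
broccoli + bell pepper: intersection lies outside the first quadrant.
broccoli + kale with both tight: 0.1611 servings and 3.246 servings → $4.26.
spinach + bell pepper with both tight: 7.733 servings and 0.3416 servings → $9.27.
spinach + kale with both targets exact would need a negative amount; discard.
bell pepper + kale with both tight: 0.08726 servings and 3.274 servings → $4.19.
So the least-cost plan costs $4.19.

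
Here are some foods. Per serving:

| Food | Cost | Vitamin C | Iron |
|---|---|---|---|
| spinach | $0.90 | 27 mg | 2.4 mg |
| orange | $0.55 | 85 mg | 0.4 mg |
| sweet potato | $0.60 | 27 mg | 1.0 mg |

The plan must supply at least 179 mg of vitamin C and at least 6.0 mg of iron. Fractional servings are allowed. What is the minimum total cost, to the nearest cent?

$2.80

spinach only: max(179/27, 6.0/2.4) = 6.63 servings → $5.97.
orange only: max(179/85, 6.0/0.4) = 15 servings → $8.25.
sweet potato only: max(179/27, 6.0/1.0) = 6.63 servings → $3.98.
spinach + orange with both tight: 2.269 servings and 1.385 servings → $2.80.
spinach + sweet potato: the both-tight solution has a negative serving — not a feasible corner.
orange + sweet potato with both tight: 0.2291 servings and 5.908 servings → $3.67.
The minimum over all feasible corners is $2.80.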